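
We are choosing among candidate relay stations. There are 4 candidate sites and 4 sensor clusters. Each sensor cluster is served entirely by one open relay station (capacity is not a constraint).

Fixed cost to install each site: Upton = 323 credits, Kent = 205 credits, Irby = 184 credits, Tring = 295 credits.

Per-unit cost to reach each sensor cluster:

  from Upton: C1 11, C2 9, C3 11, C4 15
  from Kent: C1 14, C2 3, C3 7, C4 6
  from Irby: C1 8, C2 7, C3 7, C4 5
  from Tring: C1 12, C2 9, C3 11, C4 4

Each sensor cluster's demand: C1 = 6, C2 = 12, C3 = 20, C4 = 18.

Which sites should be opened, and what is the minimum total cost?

For any fixed open set, each sensor cluster goes to its cheapest open site; total = fixed + service.
{Irby}: C1→Irby 8·6=48, C2→Irby 7·12=84, C3→Irby 7·20=140, C4→Irby 5·18=90. Service 362; fixed 184; total 546.
{Kent}: service 368 + fixed 205 = 573
{Kent, Irby}: service 314 + fixed 389 = 703
{Upton, Kent, Irby, Tring}: service 296 + fixed 1007 = 1303
(All 15 nonempty subsets were checked; Irby only is lowest.)

Open Irby only; minimum total cost 546.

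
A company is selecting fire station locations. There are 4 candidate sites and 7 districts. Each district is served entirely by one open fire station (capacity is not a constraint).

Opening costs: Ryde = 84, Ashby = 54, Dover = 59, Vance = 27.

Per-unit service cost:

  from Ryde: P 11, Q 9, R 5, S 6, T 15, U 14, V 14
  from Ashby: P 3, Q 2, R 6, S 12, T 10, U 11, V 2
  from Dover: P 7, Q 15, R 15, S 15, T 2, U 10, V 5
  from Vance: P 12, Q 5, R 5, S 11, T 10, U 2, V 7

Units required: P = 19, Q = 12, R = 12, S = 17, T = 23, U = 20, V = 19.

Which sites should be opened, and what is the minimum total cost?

Open Ryde, Ashby, Dover and Vance; minimum total cost 591.

For any fixed open set, each district goes to its cheapest open site; total = fixed + service.
{Ryde, Ashby, Dover, Vance}: P→Ashby 3·19=57, Q→Ashby 2·12=24, R→Ryde 5·12=60, S→Ryde 6·17=102, T→Dover 2·23=46, U→Vance 2·20=40, V→Ashby 2·19=38. Service 367; fixed 224; total 591.
{Ashby, Dover, Vance}: P→Ashby 3·19=57, Q→Ashby 2·12=24, R→Vance 5·12=60, S→Vance 11·17=187, T→Dover 2·23=46, U→Vance 2·20=40, V→Ashby 2·19=38. Service 452; fixed 140; total 592.
{Ryde, Dover, Vance}: P→Dover 7·19=133, Q→Vance 5·12=60, R→Ryde 5·12=60, S→Ryde 6·17=102, T→Dover 2·23=46, U→Vance 2·20=40, V→Dover 5·19=95. Service 536; fixed 170; total 706.
{Vance}: P→Vance 12·19=228, Q→Vance 5·12=60, R→Vance 5·12=60, S→Vance 11·17=187, T→Vance 10·23=230, U→Vance 2·20=40, V→Vance 7·19=133. Service 938; fixed 27; total 965.
No other subset beats 591.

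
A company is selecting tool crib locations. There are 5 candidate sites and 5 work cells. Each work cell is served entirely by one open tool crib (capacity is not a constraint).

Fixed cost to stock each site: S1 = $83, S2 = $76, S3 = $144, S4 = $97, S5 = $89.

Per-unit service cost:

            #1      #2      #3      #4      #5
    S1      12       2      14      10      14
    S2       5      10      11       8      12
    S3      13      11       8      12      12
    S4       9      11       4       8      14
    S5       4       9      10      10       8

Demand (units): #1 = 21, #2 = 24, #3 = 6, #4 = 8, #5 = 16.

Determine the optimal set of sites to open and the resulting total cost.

Open S1 and S5; minimum total cost 572.

For any fixed open set, each work cell goes to its cheapest open site; total = fixed + service.
{S1, S5}: #1→S5 4·21=84, #2→S1 2·24=48, #3→S5 10·6=60, #4→S1 10·8=80, #5→S5 8·16=128. Service 400; fixed 172; total 572.
{S1, S4, S5}: #1→S5 4·21=84, #2→S1 2·24=48, #3→S4 4·6=24, #4→S4 8·8=64, #5→S5 8·16=128. Service 348; fixed 269; total 617.
{S1, S2, S5}: service 384 + fixed 248 = 632
{S1, S2, S3, S4, S5}: service 348 + fixed 489 = 837
No other subset beats 572.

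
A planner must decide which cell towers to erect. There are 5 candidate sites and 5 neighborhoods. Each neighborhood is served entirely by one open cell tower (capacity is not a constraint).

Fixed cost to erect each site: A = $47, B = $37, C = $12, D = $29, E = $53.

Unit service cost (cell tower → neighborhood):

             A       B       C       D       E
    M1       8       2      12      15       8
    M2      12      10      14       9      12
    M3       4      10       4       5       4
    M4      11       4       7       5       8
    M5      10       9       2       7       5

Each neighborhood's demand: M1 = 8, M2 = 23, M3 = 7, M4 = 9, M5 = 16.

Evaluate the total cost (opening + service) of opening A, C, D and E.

Total cost: 517

Each neighborhood is assigned to its cheapest site among the open ones.
{A, C, D, E}: M1→A 8·8=64, M2→D 9·23=207, M3→A 4·7=28, M4→D 5·9=45, M5→C 2·16=32. Service 376; fixed 141; total 517.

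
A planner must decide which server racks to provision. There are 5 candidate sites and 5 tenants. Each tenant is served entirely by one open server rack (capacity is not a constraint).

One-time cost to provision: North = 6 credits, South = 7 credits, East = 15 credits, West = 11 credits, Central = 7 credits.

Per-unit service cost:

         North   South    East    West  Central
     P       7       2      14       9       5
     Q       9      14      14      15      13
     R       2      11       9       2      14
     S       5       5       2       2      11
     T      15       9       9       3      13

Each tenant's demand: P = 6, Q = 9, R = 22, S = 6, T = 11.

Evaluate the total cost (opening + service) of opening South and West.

Total cost: 245

Each tenant is assigned to its cheapest site among the open ones.
{South, West}: P→South 2·6=12, Q→South 14·9=126, R→West 2·22=44, S→West 2·6=12, T→West 3·11=33. Service 227; fixed 18; total 245.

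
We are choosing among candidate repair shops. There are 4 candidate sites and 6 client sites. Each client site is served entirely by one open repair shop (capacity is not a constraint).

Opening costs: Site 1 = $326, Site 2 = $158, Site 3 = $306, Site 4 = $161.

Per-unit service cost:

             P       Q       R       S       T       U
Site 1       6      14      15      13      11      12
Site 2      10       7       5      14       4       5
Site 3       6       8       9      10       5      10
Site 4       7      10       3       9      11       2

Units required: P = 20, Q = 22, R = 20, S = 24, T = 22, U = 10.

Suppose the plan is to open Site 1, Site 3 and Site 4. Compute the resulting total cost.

Total cost: 1495

Each client site is assigned to its cheapest site among the open ones.
{Site 1, Site 3, Site 4}: P→Site 1 6·20=120, Q→Site 3 8·22=176, R→Site 4 3·20=60, S→Site 4 9·24=216, T→Site 3 5·22=110, U→Site 4 2·10=20. Service 702; fixed 793; total 1495.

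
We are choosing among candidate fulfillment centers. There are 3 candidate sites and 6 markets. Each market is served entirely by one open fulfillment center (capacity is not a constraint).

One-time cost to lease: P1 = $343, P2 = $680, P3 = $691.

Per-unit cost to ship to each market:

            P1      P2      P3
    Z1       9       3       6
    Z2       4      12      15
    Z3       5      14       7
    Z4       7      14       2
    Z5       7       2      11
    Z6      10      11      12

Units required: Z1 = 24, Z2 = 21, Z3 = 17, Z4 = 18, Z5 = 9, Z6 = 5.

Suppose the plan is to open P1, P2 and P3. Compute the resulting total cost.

Total cost: 2059

Each market is assigned to its cheapest site among the open ones.
{P1, P2, P3}: Z1→P2 3·24=72, Z2→P1 4·21=84, Z3→P1 5·17=85, Z4→P3 2·18=36, Z5→P2 2·9=18, Z6→P1 10·5=50. Service 345; fixed 1714; total 2059.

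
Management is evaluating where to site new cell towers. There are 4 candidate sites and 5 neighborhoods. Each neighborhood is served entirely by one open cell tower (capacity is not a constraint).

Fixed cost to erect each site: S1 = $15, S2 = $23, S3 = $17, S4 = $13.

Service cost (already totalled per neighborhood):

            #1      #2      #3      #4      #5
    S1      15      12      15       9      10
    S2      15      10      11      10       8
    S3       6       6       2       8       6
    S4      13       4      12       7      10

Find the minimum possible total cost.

For any fixed open set, each neighborhood goes to its cheapest open site; total = fixed + service.
{S3}: #1→S3 6, #2→S3 6, #3→S3 2, #4→S3 8, #5→S3 6. Service 28; fixed 17; total 45.
{S3, S4}: service 25 + fixed 30 = 55
{S4}: service 46 + fixed 13 = 59
{S1, S2, S3, S4}: #1→S3 6, #2→S4 4, #3→S3 2, #4→S4 7, #5→S3 6. Service 25; fixed 68; total 93.
No other subset beats 45.

Minimum total cost: 45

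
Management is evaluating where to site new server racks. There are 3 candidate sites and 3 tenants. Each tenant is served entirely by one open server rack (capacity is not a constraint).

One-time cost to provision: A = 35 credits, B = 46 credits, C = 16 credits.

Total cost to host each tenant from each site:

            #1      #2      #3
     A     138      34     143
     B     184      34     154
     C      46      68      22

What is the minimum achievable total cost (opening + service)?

For any fixed open set, each tenant goes to its cheapest open site; total = fixed + service.
{C}: #1→C 46, #2→C 68, #3→C 22. Service 136; fixed 16; total 152.
{A, C}: #1→C 46, #2→A 34, #3→C 22. Service 102; fixed 51; total 153.
{B, C}: #1→C 46, #2→B 34, #3→C 22. Service 102; fixed 62; total 164.
{A, B, C}: #1→C 46, #2→A 34, #3→C 22. Service 102; fixed 97; total 199.
(All 7 nonempty subsets were checked; C only is lowest.)

Minimum total cost: 152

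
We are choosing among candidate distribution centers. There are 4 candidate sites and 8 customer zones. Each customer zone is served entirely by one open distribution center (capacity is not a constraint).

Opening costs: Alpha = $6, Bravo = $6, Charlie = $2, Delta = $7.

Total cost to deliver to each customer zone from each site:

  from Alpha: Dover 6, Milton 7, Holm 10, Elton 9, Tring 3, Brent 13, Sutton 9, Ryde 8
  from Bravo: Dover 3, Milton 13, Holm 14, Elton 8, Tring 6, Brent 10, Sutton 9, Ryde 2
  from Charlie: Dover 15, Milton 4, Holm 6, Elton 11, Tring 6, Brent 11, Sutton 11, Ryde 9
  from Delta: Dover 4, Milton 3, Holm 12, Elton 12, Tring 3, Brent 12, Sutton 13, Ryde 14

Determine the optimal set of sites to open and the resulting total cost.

Open Bravo and Charlie; minimum total cost 56.

For any fixed open set, each customer zone goes to its cheapest open site; total = fixed + service.
{Bravo, Charlie}: Dover→Bravo 3, Milton→Charlie 4, Holm→Charlie 6, Elton→Bravo 8, Tring→Bravo 6, Brent→Bravo 10, Sutton→Bravo 9, Ryde→Bravo 2. Service 48; fixed 8; total 56.
{Alpha, Bravo, Charlie}: service 45 + fixed 14 = 59
{Bravo, Charlie, Delta}: Dover→Bravo 3, Milton→Delta 3, Holm→Charlie 6, Elton→Bravo 8, Tring→Delta 3, Brent→Bravo 10, Sutton→Bravo 9, Ryde→Bravo 2. Service 44; fixed 15; total 59.
{Alpha, Bravo, Charlie, Delta}: Dover→Bravo 3, Milton→Delta 3, Holm→Charlie 6, Elton→Bravo 8, Tring→Alpha 3, Brent→Bravo 10, Sutton→Alpha 9, Ryde→Bravo 2. Service 44; fixed 21; total 65.
No other subset beats 56.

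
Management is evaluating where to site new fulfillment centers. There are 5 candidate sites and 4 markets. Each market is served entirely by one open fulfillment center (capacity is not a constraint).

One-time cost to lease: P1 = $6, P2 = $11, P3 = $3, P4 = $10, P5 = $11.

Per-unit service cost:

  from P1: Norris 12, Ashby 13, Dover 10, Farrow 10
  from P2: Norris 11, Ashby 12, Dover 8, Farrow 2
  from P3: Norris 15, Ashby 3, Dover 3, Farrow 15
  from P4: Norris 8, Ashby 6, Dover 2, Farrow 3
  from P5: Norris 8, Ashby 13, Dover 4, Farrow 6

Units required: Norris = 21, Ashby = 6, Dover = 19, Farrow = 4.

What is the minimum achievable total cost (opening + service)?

For any fixed open set, each market goes to its cheapest open site; total = fixed + service.
{P3, P4}: Norris→P4 8·21=168, Ashby→P3 3·6=18, Dover→P4 2·19=38, Farrow→P4 3·4=12. Service 236; fixed 13; total 249.
{P1, P3, P4}: service 236 + fixed 19 = 255
{P2, P3, P4}: service 232 + fixed 24 = 256
{P1, P2, P3, P4, P5}: service 232 + fixed 41 = 273
No other subset beats 249.

Minimum total cost: 249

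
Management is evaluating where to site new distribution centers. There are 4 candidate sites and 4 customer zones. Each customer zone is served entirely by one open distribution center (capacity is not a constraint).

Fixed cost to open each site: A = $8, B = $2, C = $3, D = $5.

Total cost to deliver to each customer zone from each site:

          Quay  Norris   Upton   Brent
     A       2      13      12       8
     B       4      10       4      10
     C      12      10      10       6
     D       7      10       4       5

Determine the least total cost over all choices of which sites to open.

For any fixed open set, each customer zone goes to its cheapest open site; total = fixed + service.
{B, C}: Quay→B 4, Norris→B 10, Upton→B 4, Brent→C 6. Service 24; fixed 5; total 29.
{B}: Quay→B 4, Norris→B 10, Upton→B 4, Brent→B 10. Service 28; fixed 2; total 30.
{B, D}: Quay→B 4, Norris→B 10, Upton→B 4, Brent→D 5. Service 23; fixed 7; total 30.
{A, B, C, D}: Quay→A 2, Norris→B 10, Upton→B 4, Brent→D 5. Service 21; fixed 18; total 39.
No other subset beats 29.

Minimum total cost: 29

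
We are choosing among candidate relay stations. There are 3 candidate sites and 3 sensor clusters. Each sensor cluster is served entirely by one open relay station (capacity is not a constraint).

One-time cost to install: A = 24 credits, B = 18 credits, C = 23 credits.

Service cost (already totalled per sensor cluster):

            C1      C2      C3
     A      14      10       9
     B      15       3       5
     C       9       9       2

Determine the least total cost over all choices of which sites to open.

For any fixed open set, each sensor cluster goes to its cheapest open site; total = fixed + service.
{B}: C1→B 15, C2→B 3, C3→B 5. Service 23; fixed 18; total 41.
{C}: service 20 + fixed 23 = 43
{B, C}: service 14 + fixed 41 = 55
{A, B, C}: C1→C 9, C2→B 3, C3→C 2. Service 14; fixed 65; total 79.
No other subset beats 41.

Minimum total cost: 41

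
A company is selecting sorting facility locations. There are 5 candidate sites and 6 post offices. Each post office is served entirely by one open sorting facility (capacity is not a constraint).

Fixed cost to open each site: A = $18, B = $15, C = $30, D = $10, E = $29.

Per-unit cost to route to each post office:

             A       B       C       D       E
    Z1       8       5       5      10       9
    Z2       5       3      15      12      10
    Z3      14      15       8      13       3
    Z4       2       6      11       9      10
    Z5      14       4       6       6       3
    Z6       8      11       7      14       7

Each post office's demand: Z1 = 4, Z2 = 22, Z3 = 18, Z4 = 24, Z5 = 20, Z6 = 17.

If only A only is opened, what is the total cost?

Total cost: 876

Each post office is assigned to its cheapest site among the open ones.
{A}: Z1→A 8·4=32, Z2→A 5·22=110, Z3→A 14·18=252, Z4→A 2·24=48, Z5→A 14·20=280, Z6→A 8·17=136. Service 858; fixed 18; total 876.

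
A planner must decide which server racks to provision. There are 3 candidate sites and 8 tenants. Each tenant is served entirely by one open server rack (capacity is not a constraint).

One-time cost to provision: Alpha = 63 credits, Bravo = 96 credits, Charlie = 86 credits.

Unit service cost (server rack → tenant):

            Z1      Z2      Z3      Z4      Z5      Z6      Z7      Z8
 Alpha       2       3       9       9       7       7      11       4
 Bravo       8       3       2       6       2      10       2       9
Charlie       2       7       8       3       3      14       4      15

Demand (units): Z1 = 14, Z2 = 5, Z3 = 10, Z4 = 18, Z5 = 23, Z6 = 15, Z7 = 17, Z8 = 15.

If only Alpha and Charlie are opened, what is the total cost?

Total cost: 628

Each tenant is assigned to its cheapest site among the open ones.
{Alpha, Charlie}: Z1→Alpha 2·14=28, Z2→Alpha 3·5=15, Z3→Charlie 8·10=80, Z4→Charlie 3·18=54, Z5→Charlie 3·23=69, Z6→Alpha 7·15=105, Z7→Charlie 4·17=68, Z8→Alpha 4·15=60. Service 479; fixed 149; total 628.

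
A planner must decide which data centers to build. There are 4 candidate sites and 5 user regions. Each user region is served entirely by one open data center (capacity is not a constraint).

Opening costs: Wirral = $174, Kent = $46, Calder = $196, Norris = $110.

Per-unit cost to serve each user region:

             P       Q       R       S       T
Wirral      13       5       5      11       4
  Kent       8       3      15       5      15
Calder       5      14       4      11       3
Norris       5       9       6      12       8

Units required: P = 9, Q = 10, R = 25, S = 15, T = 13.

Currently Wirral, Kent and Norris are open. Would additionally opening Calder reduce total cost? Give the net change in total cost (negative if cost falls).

Current service cost with {Wirral, Kent, Norris}: 327.
Adding Calder: each user region re-picks its cheapest; new service cost 289, saving 38.
Extra fixed cost: 196. Net change = 196 − 38 = 158.
(Totals: 657 → 815.)

No — net change +158 (cost rises by 158).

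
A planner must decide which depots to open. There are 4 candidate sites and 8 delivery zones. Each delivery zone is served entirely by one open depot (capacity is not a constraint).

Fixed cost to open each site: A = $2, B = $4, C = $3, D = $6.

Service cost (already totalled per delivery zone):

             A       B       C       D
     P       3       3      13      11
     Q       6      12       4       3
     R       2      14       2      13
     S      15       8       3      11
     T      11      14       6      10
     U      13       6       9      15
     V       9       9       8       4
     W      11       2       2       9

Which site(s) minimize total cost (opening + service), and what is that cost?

For any fixed open set, each delivery zone goes to its cheapest open site; total = fixed + service.
{B, C}: P→B 3, Q→C 4, R→C 2, S→C 3, T→C 6, U→B 6, V→C 8, W→B 2. Service 34; fixed 7; total 41.
{A, C}: service 37 + fixed 5 = 42
{B, C, D}: service 29 + fixed 13 = 42
{A, B, C, D}: service 29 + fixed 15 = 44
No other subset beats 41.

Open B and C; minimum total cost 41.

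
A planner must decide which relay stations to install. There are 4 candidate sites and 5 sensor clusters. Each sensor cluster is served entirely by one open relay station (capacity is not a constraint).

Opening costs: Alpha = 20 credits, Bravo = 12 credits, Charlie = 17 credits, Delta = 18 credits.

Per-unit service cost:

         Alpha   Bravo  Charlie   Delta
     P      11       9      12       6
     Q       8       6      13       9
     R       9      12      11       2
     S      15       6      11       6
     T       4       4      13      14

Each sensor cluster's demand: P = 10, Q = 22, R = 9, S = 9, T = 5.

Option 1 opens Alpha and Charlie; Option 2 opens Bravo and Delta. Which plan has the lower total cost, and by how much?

Option 1: {Alpha, Charlie}: P→Alpha 11·10=110, Q→Alpha 8·22=176, R→Alpha 9·9=81, S→Charlie 11·9=99, T→Alpha 4·5=20. Service 486; fixed 37; total 523.
Option 2: {Bravo, Delta}: P→Delta 6·10=60, Q→Bravo 6·22=132, R→Delta 2·9=18, S→Bravo 6·9=54, T→Bravo 4·5=20. Service 284; fixed 30; total 314.
Difference: |523 − 314| = 209.

Option 2 is cheaper by 209.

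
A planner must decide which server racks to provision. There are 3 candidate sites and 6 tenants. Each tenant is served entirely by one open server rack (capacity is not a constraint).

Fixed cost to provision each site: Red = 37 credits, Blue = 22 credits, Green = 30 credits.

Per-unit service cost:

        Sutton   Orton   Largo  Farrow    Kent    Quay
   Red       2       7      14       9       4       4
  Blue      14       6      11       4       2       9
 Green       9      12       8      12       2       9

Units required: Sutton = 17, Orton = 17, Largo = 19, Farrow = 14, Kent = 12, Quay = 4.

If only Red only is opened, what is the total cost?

Total cost: 646

Each tenant is assigned to its cheapest site among the open ones.
{Red}: Sutton→Red 2·17=34, Orton→Red 7·17=119, Largo→Red 14·19=266, Farrow→Red 9·14=126, Kent→Red 4·12=48, Quay→Red 4·4=16. Service 609; fixed 37; total 646.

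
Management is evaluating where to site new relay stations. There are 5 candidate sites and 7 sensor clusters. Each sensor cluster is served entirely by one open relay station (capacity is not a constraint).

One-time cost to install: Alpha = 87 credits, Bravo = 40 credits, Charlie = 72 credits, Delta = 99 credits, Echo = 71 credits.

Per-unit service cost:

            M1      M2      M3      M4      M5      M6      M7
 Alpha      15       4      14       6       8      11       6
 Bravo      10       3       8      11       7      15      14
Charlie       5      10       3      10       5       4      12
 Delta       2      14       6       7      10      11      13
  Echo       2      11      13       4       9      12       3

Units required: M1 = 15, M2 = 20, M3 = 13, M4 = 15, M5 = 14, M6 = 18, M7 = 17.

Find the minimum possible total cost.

Minimum total cost: 565

For any fixed open set, each sensor cluster goes to its cheapest open site; total = fixed + service.
{Bravo, Charlie, Echo}: M1→Echo 2·15=30, M2→Bravo 3·20=60, M3→Charlie 3·13=39, M4→Echo 4·15=60, M5→Charlie 5·14=70, M6→Charlie 4·18=72, M7→Echo 3·17=51. Service 382; fixed 183; total 565.
{Alpha, Charlie, Echo}: M1→Echo 2·15=30, M2→Alpha 4·20=80, M3→Charlie 3·13=39, M4→Echo 4·15=60, M5→Charlie 5·14=70, M6→Charlie 4·18=72, M7→Echo 3·17=51. Service 402; fixed 230; total 632.
{Alpha, Bravo, Charlie, Echo}: M1→Echo 2·15=30, M2→Bravo 3·20=60, M3→Charlie 3·13=39, M4→Echo 4·15=60, M5→Charlie 5·14=70, M6→Charlie 4·18=72, M7→Echo 3·17=51. Service 382; fixed 270; total 652.
{Alpha, Bravo, Charlie, Delta, Echo}: service 382 + fixed 369 = 751
No other subset beats 565.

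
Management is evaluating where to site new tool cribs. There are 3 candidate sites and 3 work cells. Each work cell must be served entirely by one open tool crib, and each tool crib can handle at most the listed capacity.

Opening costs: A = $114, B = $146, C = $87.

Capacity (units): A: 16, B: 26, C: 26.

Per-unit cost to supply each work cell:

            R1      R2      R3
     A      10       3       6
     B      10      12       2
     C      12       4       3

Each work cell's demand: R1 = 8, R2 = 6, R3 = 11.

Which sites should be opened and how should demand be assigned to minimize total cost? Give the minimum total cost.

Minimum total cost: 240

Open {C}: R1→C 12·8=96, R2→C 4·6=24, R3→C 3·11=33.
Loads: C carries 25/26. Service 153; fixed 87; total 240.
Next best feasible plan costs 320.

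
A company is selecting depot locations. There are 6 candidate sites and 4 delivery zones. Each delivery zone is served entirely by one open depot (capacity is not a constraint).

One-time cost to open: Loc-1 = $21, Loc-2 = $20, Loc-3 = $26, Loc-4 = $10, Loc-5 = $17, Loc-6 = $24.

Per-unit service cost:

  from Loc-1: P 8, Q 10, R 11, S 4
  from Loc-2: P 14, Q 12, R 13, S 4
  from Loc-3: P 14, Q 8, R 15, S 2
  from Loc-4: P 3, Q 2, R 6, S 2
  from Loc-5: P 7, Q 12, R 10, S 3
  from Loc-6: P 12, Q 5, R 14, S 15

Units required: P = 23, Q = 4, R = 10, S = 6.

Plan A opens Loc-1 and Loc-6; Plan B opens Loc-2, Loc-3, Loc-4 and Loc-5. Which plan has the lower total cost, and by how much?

Plan B is cheaper by 161.

Plan A: {Loc-1, Loc-6}: P→Loc-1 8·23=184, Q→Loc-6 5·4=20, R→Loc-1 11·10=110, S→Loc-1 4·6=24. Service 338; fixed 45; total 383.
Plan B: {Loc-2, Loc-3, Loc-4, Loc-5}: P→Loc-4 3·23=69, Q→Loc-4 2·4=8, R→Loc-4 6·10=60, S→Loc-3 2·6=12. Service 149; fixed 73; total 222.
Difference: |383 − 222| = 161.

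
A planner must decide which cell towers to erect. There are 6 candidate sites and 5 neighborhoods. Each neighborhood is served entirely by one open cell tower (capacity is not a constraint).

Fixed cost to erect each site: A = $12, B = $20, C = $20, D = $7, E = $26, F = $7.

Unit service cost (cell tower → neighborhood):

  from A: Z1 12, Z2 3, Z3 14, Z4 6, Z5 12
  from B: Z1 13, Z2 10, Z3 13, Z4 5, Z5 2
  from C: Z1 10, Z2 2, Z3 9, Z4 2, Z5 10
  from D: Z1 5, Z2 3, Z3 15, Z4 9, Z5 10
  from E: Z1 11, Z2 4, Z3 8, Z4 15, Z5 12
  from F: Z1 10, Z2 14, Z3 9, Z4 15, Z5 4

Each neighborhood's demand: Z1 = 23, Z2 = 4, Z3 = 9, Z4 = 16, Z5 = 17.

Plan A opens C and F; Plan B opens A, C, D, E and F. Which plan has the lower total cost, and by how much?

Plan B is cheaper by 79.

Plan A: {C, F}: Z1→C 10·23=230, Z2→C 2·4=8, Z3→C 9·9=81, Z4→C 2·16=32, Z5→F 4·17=68. Service 419; fixed 27; total 446.
Plan B: {A, C, D, E, F}: Z1→D 5·23=115, Z2→C 2·4=8, Z3→E 8·9=72, Z4→C 2·16=32, Z5→F 4·17=68. Service 295; fixed 72; total 367.
Difference: |446 − 367| = 79.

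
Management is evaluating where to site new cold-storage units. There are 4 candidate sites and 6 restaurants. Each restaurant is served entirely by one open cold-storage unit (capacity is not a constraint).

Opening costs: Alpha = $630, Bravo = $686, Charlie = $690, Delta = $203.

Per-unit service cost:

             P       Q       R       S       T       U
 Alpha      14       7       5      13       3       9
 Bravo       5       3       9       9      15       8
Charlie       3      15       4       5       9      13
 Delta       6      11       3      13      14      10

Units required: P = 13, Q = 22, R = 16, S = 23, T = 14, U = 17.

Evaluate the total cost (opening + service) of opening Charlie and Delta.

Each restaurant is assigned to its cheapest site among the open ones.
{Charlie, Delta}: P→Charlie 3·13=39, Q→Delta 11·22=242, R→Delta 3·16=48, S→Charlie 5·23=115, T→Charlie 9·14=126, U→Delta 10·17=170. Service 740; fixed 893; total 1633.

Total cost: 1633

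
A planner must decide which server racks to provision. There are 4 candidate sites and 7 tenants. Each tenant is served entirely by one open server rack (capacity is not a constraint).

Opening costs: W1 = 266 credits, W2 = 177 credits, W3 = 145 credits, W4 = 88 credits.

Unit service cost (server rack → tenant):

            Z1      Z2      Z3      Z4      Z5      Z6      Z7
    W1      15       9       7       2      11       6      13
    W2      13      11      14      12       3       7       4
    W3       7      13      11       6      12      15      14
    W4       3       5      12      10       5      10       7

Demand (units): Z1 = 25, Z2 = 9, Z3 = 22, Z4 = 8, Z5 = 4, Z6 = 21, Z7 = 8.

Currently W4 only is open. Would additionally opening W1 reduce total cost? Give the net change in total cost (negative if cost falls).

Current service cost with {W4}: 750.
Adding W1: each tenant re-picks its cheapest; new service cost 492, saving 258.
Extra fixed cost: 266. Net change = 266 − 258 = 8.
(Totals: 838 → 846.)

No — net change +8 (cost rises by 8).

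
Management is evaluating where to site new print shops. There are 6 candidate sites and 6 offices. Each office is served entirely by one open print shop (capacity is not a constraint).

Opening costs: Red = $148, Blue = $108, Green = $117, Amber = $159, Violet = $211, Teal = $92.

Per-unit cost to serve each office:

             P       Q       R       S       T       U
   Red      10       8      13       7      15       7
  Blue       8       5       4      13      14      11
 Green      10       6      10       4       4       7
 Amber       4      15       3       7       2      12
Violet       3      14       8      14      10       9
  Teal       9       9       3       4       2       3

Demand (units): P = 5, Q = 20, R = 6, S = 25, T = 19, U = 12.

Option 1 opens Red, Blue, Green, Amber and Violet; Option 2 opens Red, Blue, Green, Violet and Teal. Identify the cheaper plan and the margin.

Option 1: {Red, Blue, Green, Amber, Violet}: P→Violet 3·5=15, Q→Blue 5·20=100, R→Amber 3·6=18, S→Green 4·25=100, T→Amber 2·19=38, U→Red 7·12=84. Service 355; fixed 743; total 1098.
Option 2: {Red, Blue, Green, Violet, Teal}: P→Violet 3·5=15, Q→Blue 5·20=100, R→Teal 3·6=18, S→Green 4·25=100, T→Teal 2·19=38, U→Teal 3·12=36. Service 307; fixed 676; total 983.
Difference: |1098 − 983| = 115.

Option 2 is cheaper by 115.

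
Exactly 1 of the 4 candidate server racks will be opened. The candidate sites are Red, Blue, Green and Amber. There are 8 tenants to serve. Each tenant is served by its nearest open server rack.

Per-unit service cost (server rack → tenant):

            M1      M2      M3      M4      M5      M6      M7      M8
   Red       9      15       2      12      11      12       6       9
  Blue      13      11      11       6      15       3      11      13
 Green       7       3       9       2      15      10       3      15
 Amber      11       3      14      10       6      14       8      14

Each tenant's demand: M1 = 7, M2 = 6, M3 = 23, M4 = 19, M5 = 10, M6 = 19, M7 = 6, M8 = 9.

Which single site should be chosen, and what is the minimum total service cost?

With exactly 1 open, each tenant uses its cheapest among the chosen.
{Green}: M1→Green 7·7=49, M2→Green 3·6=18, M3→Green 9·23=207, M4→Green 2·19=38, M5→Green 15·10=150, M6→Green 10·19=190, M7→Green 3·6=18, M8→Green 15·9=135. Service cost 805.
{Red}: service cost 882
{Blue}: service cost 914
Among all 4 size-1 choices, {Green} is lowest.

Choose Green only; total service cost 805.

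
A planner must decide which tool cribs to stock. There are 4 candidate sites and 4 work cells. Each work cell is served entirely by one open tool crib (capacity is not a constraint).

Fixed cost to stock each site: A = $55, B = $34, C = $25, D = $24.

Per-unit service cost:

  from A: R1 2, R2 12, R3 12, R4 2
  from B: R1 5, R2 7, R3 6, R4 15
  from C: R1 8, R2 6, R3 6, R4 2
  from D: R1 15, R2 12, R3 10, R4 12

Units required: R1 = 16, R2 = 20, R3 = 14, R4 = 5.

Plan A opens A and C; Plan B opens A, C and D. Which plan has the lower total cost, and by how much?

Plan A: {A, C}: R1→A 2·16=32, R2→C 6·20=120, R3→C 6·14=84, R4→A 2·5=10. Service 246; fixed 80; total 326.
Plan B: {A, C, D}: R1→A 2·16=32, R2→C 6·20=120, R3→C 6·14=84, R4→A 2·5=10. Service 246; fixed 104; total 350.
Difference: |326 − 350| = 24.

Plan A is cheaper by 24.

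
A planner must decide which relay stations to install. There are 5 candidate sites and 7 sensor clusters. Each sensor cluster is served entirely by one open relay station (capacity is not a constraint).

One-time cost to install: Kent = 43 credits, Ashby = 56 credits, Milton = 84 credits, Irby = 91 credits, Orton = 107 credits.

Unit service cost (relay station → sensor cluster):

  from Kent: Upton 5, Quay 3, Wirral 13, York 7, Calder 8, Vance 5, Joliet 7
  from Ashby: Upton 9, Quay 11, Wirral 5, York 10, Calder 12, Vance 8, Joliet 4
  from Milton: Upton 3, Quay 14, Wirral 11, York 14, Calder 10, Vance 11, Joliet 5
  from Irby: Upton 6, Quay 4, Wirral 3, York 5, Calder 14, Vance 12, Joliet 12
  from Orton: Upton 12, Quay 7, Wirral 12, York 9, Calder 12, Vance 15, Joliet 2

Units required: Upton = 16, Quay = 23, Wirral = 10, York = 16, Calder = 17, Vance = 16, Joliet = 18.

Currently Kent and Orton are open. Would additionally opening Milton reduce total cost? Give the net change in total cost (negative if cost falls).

Current service cost with {Kent, Orton}: 633.
Adding Milton: each sensor cluster re-picks its cheapest; new service cost 591, saving 42.
Extra fixed cost: 84. Net change = 84 − 42 = 42.
(Totals: 783 → 825.)

No — net change +42 (cost rises by 42).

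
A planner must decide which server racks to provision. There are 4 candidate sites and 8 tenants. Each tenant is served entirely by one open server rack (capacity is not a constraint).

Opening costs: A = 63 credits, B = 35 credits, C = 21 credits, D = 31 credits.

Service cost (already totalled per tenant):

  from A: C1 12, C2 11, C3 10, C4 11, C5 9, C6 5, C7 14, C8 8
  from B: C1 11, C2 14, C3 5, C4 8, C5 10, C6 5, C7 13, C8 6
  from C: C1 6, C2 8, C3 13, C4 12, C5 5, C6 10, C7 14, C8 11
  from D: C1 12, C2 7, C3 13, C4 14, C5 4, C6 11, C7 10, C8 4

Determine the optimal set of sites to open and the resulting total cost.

Open C only; minimum total cost 100.

For any fixed open set, each tenant goes to its cheapest open site; total = fixed + service.
{C}: C1→C 6, C2→C 8, C3→C 13, C4→C 12, C5→C 5, C6→C 10, C7→C 14, C8→C 11. Service 79; fixed 21; total 100.
{D}: C1→D 12, C2→D 7, C3→D 13, C4→D 14, C5→D 4, C6→D 11, C7→D 10, C8→D 4. Service 75; fixed 31; total 106.
{B}: service 72 + fixed 35 = 107
{A, B, C, D}: service 49 + fixed 150 = 199
(All 15 nonempty subsets were checked; C only is lowest.)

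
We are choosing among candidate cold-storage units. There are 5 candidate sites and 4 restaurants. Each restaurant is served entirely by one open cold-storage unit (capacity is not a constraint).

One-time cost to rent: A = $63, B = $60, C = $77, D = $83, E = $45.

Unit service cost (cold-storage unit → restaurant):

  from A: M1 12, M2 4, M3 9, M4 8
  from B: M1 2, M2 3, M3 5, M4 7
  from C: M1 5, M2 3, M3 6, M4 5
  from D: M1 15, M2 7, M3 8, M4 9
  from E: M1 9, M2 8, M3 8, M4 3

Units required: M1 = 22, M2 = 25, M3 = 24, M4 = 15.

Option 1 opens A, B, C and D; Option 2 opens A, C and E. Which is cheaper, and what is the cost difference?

Option 2 is cheaper by 38.

Option 1: {A, B, C, D}: M1→B 2·22=44, M2→B 3·25=75, M3→B 5·24=120, M4→C 5·15=75. Service 314; fixed 283; total 597.
Option 2: {A, C, E}: M1→C 5·22=110, M2→C 3·25=75, M3→C 6·24=144, M4→E 3·15=45. Service 374; fixed 185; total 559.
Difference: |597 − 559| = 38.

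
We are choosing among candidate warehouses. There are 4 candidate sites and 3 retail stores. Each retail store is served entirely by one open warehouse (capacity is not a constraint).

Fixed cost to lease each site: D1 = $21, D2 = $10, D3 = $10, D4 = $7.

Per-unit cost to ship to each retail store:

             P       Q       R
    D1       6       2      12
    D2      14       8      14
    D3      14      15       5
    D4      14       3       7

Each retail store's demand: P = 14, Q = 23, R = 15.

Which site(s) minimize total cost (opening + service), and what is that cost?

Open D1 and D3; minimum total cost 236.

For any fixed open set, each retail store goes to its cheapest open site; total = fixed + service.
{D1, D3}: P→D1 6·14=84, Q→D1 2·23=46, R→D3 5·15=75. Service 205; fixed 31; total 236.
{D1, D3, D4}: P→D1 6·14=84, Q→D1 2·23=46, R→D3 5·15=75. Service 205; fixed 38; total 243.
{D1, D2, D3}: service 205 + fixed 41 = 246
{D1, D2, D3, D4}: service 205 + fixed 48 = 253
(All 15 nonempty subsets were checked; D1 and D3 is lowest.)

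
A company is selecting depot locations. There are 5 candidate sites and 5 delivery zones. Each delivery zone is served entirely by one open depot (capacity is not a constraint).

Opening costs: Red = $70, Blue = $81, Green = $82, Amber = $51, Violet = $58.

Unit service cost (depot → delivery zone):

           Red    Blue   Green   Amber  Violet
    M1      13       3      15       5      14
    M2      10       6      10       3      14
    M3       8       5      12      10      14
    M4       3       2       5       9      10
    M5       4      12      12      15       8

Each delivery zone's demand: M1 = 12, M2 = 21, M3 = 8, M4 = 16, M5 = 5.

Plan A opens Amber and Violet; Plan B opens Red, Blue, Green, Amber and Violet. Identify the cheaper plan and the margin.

Plan A is cheaper by 37.

Plan A: {Amber, Violet}: M1→Amber 5·12=60, M2→Amber 3·21=63, M3→Amber 10·8=80, M4→Amber 9·16=144, M5→Violet 8·5=40. Service 387; fixed 109; total 496.
Plan B: {Red, Blue, Green, Amber, Violet}: M1→Blue 3·12=36, M2→Amber 3·21=63, M3→Blue 5·8=40, M4→Blue 2·16=32, M5→Red 4·5=20. Service 191; fixed 342; total 533.
Difference: |496 − 533| = 37.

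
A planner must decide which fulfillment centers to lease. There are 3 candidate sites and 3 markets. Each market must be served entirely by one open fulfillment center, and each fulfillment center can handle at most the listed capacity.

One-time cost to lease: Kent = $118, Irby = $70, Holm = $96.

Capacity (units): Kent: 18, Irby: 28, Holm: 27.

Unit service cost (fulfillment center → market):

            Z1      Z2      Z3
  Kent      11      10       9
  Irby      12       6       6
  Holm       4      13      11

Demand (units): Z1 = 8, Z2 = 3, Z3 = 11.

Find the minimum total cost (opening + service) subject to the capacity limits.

Open {Irby}: Z1→Irby 12·8=96, Z2→Irby 6·3=18, Z3→Irby 6·11=66.
Loads: Irby carries 22/28. Service 180; fixed 70; total 250.
Next best feasible plan costs 282.

Minimum total cost: 250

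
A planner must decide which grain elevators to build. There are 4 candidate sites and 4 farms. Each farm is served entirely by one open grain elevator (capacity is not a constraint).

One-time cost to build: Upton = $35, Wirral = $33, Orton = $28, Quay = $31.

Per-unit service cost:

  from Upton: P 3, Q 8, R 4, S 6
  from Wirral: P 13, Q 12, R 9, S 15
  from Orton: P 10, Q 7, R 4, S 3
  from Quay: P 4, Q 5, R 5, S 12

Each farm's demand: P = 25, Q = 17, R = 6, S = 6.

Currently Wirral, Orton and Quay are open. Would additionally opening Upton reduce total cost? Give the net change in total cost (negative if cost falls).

No — net change +10 (cost rises by 10).

Current service cost with {Wirral, Orton, Quay}: 227.
Adding Upton: each farm re-picks its cheapest; new service cost 202, saving 25.
Extra fixed cost: 35. Net change = 35 − 25 = 10.
(Totals: 319 → 329.)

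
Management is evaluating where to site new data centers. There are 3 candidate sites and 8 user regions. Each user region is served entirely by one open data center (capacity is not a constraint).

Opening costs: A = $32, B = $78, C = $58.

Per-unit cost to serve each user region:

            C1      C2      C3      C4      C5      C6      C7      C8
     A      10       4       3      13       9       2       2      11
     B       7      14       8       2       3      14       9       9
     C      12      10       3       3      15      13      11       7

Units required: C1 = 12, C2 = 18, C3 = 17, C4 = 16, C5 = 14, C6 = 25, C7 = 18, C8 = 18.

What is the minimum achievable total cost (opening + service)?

Minimum total cost: 639

For any fixed open set, each user region goes to its cheapest open site; total = fixed + service.
{A, B}: C1→B 7·12=84, C2→A 4·18=72, C3→A 3·17=51, C4→B 2·16=32, C5→B 3·14=42, C6→A 2·25=50, C7→A 2·18=36, C8→B 9·18=162. Service 529; fixed 110; total 639.
{A, B, C}: service 493 + fixed 168 = 661
{A, C}: service 629 + fixed 90 = 719
{A}: C1→A 10·12=120, C2→A 4·18=72, C3→A 3·17=51, C4→A 13·16=208, C5→A 9·14=126, C6→A 2·25=50, C7→A 2·18=36, C8→A 11·18=198. Service 861; fixed 32; total 893.
(All 7 nonempty subsets were checked; A and B is lowest.)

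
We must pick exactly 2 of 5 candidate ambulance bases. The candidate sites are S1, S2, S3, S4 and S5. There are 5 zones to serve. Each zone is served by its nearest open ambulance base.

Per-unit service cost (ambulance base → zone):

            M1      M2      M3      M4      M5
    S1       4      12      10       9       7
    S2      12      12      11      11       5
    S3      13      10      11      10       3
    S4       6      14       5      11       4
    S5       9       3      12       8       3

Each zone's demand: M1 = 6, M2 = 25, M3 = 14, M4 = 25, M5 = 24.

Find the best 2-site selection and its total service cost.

Choose S4 and S5; total service cost 453.

With exactly 2 open, each zone uses its cheapest among the chosen.
{S4, S5}: M1→S4 6·6=36, M2→S5 3·25=75, M3→S4 5·14=70, M4→S5 8·25=200, M5→S5 3·24=72. Service cost 453.
{S1, S5}: service cost 511
{S2, S5}: service cost 555
Among all 10 size-2 choices, {S4, S5} is lowest.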